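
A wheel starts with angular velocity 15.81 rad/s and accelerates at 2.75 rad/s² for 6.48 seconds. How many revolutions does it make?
θ = ω₀t + ½αt² = 15.81×6.48 + ½×2.75×6.48² = 160.19 rad
Revolutions = θ/(2π) = 160.19/(2π) = 25.49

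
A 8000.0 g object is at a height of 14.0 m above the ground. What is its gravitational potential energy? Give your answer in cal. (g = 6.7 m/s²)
PE = mgh = 8 kg × 6.7 m/s² × 14 m = 750.4 J = 179.3 cal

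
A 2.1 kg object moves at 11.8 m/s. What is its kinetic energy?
KE = ½mv² = ½×2.1×11.8² = 146.202 J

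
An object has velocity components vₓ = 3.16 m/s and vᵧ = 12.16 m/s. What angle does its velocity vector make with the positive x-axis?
θ = arctan(vᵧ/vₓ) = arctan(12.16/3.16) = 75.43°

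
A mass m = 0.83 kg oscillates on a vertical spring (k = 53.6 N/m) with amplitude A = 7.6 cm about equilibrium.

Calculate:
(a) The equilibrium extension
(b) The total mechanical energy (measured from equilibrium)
x_eq = mg/k = 0.83×9.81/53.6 = 0.1519 m = 15.19 cm
E = ½kA² = ½×53.6×(0.076)² = 0.1548 J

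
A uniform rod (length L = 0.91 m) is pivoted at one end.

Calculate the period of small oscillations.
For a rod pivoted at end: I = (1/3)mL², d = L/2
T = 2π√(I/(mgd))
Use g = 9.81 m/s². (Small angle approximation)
I/m = (1/3)L² = 0.276 m²; d = L/2 = 0.455 m
T = 2π√(I/(mgd)) = 2π√(0.276/(9.81×0.455)) = 1.563 s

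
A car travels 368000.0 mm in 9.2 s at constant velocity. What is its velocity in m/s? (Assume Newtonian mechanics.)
v = d/t (with unit conversion) = 40.0 m/s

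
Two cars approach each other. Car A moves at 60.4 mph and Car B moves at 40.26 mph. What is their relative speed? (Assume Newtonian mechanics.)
v_rel = v_A + v_B = 60.4 + 40.26 = 100.7 mph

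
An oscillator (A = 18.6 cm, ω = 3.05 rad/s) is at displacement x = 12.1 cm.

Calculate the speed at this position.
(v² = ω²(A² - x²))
v = ω√(A² − x²) = 3.05×√(0.186² − 0.121²) = 0.4308 m/s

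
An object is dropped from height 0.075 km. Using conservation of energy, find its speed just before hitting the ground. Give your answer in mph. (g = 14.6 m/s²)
mgh = ½mv² → v = √(2gh) = √(2×14.6×75) = 46.8 m/s = 104.7 mph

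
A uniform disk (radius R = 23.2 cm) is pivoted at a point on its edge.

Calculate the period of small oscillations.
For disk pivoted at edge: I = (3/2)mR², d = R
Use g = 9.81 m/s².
I/m = (3/2)R² = 0.08074 m²; d = R = 0.232 m
T = 2π√((3/2)R²/(gR)) = 2π√(3R/(2g)) = 1.183 s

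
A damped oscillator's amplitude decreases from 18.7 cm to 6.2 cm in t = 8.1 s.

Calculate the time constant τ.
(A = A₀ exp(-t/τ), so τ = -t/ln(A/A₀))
A/A₀ = 6.2/18.7 = 0.3316; ln(A/A₀) = -1.104
τ = −t/ln(A/A₀) = −8.1/-1.104 = 7.337 s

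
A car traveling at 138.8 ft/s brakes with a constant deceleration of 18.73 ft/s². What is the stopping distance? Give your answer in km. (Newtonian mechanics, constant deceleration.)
d = v₀² / (2a) (with unit conversion) = 0.1568 km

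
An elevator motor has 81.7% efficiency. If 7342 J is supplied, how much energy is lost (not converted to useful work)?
W_out = η × W_in = 0.817×7342 = 5998.4 J
W_lost = W_in − W_out = 7342 − 5998.4 = 1343.6 J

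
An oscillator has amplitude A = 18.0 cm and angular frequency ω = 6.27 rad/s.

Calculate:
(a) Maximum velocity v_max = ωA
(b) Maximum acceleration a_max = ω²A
v_max = ωA = 6.27×0.18 = 1.129 m/s
a_max = ω²A = 6.27²×0.18 = 7.076 m/s²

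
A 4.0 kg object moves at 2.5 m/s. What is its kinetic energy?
KE = ½mv² = ½×4.0×2.5² = 12.5 J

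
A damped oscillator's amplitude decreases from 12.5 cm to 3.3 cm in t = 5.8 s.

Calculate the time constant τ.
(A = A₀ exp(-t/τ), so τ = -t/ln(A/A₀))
A/A₀ = 3.3/12.5 = 0.264; ln(A/A₀) = -1.332
τ = −t/ln(A/A₀) = −5.8/-1.332 = 4.355 s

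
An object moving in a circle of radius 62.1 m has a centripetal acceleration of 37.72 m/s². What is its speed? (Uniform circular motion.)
v = √(a_c × r) = √(37.72 × 62.1) = 48.4 m/s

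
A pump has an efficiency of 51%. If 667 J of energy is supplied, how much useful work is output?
W_out = η × W_in = 0.51 × 667 = 340.17 J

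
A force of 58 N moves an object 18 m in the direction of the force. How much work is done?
W = Fd = 58×18 = 1044.0 J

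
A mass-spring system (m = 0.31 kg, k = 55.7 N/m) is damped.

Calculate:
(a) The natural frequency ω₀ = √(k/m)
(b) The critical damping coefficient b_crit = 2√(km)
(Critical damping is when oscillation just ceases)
ω₀ = √(k/m) = √(55.7/0.31) = 13.4 rad/s
b_crit = 2√(km) = 2√(55.7×0.31) = 8.311 kg/s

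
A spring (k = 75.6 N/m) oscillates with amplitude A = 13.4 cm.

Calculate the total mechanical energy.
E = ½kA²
E = ½kA² = ½×75.6×(0.134)² = 0.6787 J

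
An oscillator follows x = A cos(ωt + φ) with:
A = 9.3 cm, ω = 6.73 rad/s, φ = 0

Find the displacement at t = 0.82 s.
x = A cos(ωt + φ) = 9.3×cos(6.73×0.82 + 0) = 6.712 cm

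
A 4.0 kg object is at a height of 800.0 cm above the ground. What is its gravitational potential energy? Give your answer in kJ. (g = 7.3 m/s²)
PE = mgh = 4 kg × 7.3 m/s² × 8 m = 233.6 J = 0.2336 kJ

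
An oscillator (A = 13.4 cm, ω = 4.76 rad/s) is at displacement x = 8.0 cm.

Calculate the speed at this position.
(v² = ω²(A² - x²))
v = ω√(A² − x²) = 4.76×√(0.134² − 0.08²) = 0.5117 m/s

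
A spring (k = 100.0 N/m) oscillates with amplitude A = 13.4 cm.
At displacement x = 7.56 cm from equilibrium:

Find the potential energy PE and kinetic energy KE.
E_total = ½kA² = ½×100.0×(0.134)² = 0.8978 J
PE = ½kx² = ½×100.0×(0.0756)² = 0.2858 J
KE = E_total − PE = 0.612 J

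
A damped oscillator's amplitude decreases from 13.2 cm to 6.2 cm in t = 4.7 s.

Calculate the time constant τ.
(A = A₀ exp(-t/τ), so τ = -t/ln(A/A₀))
A/A₀ = 6.2/13.2 = 0.4697; ln(A/A₀) = -0.7557
τ = −t/ln(A/A₀) = −4.7/-0.7557 = 6.22 s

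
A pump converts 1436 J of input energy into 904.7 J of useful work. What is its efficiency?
η = W_out/W_in = 904.7/1436 = 0.63 = 63.0%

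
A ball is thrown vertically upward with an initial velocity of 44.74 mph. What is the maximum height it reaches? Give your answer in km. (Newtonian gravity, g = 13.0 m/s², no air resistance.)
h_max = v₀²/(2g) (with unit conversion) = 0.01539 km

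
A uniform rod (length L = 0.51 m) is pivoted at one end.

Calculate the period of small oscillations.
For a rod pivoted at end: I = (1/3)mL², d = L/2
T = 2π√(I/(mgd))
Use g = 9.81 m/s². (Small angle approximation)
I/m = (1/3)L² = 0.0867 m²; d = L/2 = 0.255 m
T = 2π√(I/(mgd)) = 2π√(0.0867/(9.81×0.255)) = 1.17 s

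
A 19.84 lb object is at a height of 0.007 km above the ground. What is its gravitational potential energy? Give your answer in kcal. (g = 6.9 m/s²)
PE = mgh = 8.999 kg × 6.9 m/s² × 7 m = 434.7 J = 0.1039 kcal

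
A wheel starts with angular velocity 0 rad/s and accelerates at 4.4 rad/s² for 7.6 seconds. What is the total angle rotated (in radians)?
θ = ω₀t + ½αt² = 0×7.6 + ½×4.4×7.6² = 127.07 rad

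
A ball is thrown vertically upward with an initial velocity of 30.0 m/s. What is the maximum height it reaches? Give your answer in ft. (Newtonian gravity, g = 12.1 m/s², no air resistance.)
h_max = v₀²/(2g) (with unit conversion) = 122.0 ft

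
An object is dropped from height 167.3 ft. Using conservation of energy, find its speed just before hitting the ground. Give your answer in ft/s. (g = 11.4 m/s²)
mgh = ½mv² → v = √(2gh) = √(2×11.4×50.99) = 34.1 m/s = 111.9 ft/s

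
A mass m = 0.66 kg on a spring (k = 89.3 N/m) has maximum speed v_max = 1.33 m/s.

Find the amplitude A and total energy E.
½mv²_max = ½kA² → A = v_max√(m/k) = 1.33×√(0.66/89.3) = 0.1143 m = 11.43 cm
E = ½mv²_max = ½×0.66×1.33² = 0.5837 J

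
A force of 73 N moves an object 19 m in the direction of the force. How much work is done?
W = Fd = 73×19 = 1387.0 J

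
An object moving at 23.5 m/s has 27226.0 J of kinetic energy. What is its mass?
KE = ½mv² → m = 2KE/v² = 2×27226.0/23.5² = 98.6 kg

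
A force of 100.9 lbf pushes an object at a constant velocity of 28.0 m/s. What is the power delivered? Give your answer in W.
P = Fv = 448.8 N × 28 m/s = 1.257e+04 W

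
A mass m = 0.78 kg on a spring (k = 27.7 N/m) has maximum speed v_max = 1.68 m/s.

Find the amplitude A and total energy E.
½mv²_max = ½kA² → A = v_max√(m/k) = 1.68×√(0.78/27.7) = 0.2819 m = 28.19 cm
E = ½mv²_max = ½×0.78×1.68² = 1.101 J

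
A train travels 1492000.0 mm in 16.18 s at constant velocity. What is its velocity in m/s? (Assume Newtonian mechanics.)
v = d/t (with unit conversion) = 92.21 m/s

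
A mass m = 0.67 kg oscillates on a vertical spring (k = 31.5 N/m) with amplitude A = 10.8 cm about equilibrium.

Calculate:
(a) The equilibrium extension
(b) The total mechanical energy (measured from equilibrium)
x_eq = mg/k = 0.67×9.81/31.5 = 0.2087 m = 20.87 cm
E = ½kA² = ½×31.5×(0.108)² = 0.1837 J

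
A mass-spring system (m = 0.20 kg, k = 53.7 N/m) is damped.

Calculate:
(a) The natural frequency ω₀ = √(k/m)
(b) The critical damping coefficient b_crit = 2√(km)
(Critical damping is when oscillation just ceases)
ω₀ = √(k/m) = √(53.7/0.2) = 16.39 rad/s
b_crit = 2√(km) = 2√(53.7×0.2) = 6.554 kg/s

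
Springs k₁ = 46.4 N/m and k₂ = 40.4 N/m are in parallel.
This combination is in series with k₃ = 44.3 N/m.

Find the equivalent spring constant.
k₁₂ = k₁ + k₂ = 86.8 N/m (parallel)
1/k_eq = 1/k₁₂ + 1/k₃ → k_eq = 29.33 N/m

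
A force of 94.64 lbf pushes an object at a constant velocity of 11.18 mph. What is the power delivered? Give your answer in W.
P = Fv = 421 N × 4.998 m/s = 2104 W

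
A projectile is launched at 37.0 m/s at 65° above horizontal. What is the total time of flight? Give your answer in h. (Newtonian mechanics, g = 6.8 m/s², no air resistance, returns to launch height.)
T = 2v₀sin(θ)/g (with unit conversion) = 0.00274 h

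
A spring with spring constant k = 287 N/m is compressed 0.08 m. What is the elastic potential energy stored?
PE = ½kx² = ½×287×0.08² = 0.9184 J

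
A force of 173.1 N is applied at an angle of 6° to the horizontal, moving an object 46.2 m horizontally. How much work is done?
W = Fd cosθ = 173.1×46.2×cos(6°) = 7953.4 J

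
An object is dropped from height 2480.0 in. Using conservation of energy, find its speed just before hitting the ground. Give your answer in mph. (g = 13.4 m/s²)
mgh = ½mv² → v = √(2gh) = √(2×13.4×62.99) = 41.09 m/s = 91.91 mph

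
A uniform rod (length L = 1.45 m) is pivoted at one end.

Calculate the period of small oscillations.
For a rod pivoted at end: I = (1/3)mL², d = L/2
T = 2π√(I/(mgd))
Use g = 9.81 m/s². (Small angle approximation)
I/m = (1/3)L² = 0.7008 m²; d = L/2 = 0.725 m
T = 2π√(I/(mgd)) = 2π√(0.7008/(9.81×0.725)) = 1.972 s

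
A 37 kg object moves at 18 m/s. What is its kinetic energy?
KE = ½mv² = ½×37×18² = 5994.0 J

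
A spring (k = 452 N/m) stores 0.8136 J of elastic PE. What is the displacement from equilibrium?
PE = ½kx² → x = √(2PE/k) = √(2×0.8136/452) = 0.06 m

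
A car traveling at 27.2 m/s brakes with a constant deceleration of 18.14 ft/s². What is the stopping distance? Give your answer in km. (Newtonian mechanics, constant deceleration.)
d = v₀² / (2a) (with unit conversion) = 0.0669 km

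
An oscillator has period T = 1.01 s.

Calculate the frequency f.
f = 1/T = 1/1.01 = 0.9901 Hz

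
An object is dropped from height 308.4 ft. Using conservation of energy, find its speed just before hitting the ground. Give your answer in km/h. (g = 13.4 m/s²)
mgh = ½mv² → v = √(2gh) = √(2×13.4×94) = 50.19 m/s = 180.7 km/h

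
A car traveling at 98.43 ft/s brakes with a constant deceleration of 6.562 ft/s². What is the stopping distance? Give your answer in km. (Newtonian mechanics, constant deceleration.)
d = v₀² / (2a) (with unit conversion) = 0.225 km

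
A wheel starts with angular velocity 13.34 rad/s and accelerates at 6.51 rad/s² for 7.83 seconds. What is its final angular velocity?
ω = ω₀ + αt = 13.34 + 6.51 × 7.83 = 64.31 rad/s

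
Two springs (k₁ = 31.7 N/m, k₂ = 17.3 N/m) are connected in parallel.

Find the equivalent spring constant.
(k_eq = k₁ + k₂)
k_eq = k₁ + k₂ = 31.7 + 17.3 = 49 N/m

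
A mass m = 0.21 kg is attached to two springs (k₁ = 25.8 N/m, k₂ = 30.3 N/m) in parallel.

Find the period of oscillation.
k_eq = k₁+k₂ = 56.1 N/m
T = 2π√(m/k_eq) = 2π√(0.21/56.1) = 0.3844 s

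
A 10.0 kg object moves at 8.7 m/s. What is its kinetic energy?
KE = ½mv² = ½×10.0×8.7² = 378.45 J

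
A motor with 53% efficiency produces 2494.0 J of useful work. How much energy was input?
W_in = W_out/η = 2494.0/0.53 = 4705.7 J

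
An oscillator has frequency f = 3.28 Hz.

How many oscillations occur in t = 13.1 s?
n = f×t = 3.28×13.1 = 42.97 oscillations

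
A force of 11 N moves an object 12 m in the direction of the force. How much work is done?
W = Fd = 11×12 = 132.0 J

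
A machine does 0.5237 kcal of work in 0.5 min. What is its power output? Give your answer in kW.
P = W/t = 2191 J / 30 s = 73.04 W = 0.07304 kW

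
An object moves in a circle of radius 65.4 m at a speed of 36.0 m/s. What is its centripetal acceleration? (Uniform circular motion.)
a_c = v²/r = 36.0²/65.4 = 1296/65.4 = 19.82 m/s²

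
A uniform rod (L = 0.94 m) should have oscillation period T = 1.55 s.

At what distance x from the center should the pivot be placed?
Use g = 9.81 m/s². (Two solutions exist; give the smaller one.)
T = 2π√((L²/12 + x²)/(gx)). Let c = T²g/(4π²) = 0.597.
x² − cx + L²/12 = 0 → x = (c − √(c² − L²/3))/2 = 0.1741 m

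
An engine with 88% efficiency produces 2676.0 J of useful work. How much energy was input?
W_in = W_out/η = 2676.0/0.88 = 3040.9 J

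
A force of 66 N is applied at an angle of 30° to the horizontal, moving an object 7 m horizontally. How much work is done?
W = Fd cosθ = 66×7×cos(30°) = 400.1 J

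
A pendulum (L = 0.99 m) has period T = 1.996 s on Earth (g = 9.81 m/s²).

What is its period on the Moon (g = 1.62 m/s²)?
T = 2π√(L/g), so T_moon/T_earth = √(g_earth/g_moon)
T_moon = 2π√(0.99/1.62) = 4.912 s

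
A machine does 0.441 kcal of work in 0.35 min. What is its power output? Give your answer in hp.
P = W/t = 1845 J / 21 s = 87.86 W = 0.1178 hp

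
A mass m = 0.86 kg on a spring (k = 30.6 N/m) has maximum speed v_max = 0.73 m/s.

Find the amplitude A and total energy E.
½mv²_max = ½kA² → A = v_max√(m/k) = 0.73×√(0.86/30.6) = 0.1224 m = 12.24 cm
E = ½mv²_max = ½×0.86×0.73² = 0.2291 J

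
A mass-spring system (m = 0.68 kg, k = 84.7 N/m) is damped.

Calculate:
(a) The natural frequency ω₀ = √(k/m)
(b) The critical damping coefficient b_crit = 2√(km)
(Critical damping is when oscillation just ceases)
ω₀ = √(k/m) = √(84.7/0.68) = 11.16 rad/s
b_crit = 2√(km) = 2√(84.7×0.68) = 15.18 kg/s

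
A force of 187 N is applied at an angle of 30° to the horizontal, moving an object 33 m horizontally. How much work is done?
W = Fd cosθ = 187×33×cos(30°) = 5344.2 J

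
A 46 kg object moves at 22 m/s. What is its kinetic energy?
KE = ½mv² = ½×46×22² = 11132.0 J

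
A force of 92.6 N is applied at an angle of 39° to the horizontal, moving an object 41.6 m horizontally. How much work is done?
W = Fd cosθ = 92.6×41.6×cos(39°) = 2993.7 J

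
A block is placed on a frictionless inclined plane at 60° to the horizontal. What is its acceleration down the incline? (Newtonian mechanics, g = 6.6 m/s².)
a = g sin(θ) = 6.6 × sin(60°) = 6.6 × 0.866 = 5.72 m/s²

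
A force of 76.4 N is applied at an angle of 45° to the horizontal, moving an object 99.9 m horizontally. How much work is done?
W = Fd cosθ = 76.4×99.9×cos(45°) = 5396.9 J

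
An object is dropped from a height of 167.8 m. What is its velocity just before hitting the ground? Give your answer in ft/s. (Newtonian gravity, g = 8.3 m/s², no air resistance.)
v = √(2gh) (with unit conversion) = 173.2 ft/s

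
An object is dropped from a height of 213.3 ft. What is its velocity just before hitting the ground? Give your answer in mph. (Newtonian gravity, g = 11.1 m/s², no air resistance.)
v = √(2gh) (with unit conversion) = 84.98 mph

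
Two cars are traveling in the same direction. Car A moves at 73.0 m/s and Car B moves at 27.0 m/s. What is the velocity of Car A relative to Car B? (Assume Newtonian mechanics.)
v_rel = v_A - v_B = 73.0 - 27.0 = 46.0 m/s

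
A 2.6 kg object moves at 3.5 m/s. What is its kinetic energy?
KE = ½mv² = ½×2.6×3.5² = 15.925 J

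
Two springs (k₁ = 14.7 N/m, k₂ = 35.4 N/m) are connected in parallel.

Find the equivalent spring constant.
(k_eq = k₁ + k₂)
k_eq = k₁ + k₂ = 14.7 + 35.4 = 50.1 N/m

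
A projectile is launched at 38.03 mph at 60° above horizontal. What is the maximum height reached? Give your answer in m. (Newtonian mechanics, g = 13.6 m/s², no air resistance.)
H = v₀²sin²(θ)/(2g) (with unit conversion) = 7.97 m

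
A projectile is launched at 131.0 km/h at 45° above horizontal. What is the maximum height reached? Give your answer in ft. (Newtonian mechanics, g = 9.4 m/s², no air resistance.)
H = v₀²sin²(θ)/(2g) (with unit conversion) = 115.5 ft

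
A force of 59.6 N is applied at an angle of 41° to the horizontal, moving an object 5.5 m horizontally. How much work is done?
W = Fd cosθ = 59.6×5.5×cos(41°) = 247.39 J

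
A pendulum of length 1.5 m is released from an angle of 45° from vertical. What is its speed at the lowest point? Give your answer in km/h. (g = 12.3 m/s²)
h = L(1 − cosθ) = 1.5×(1 − cos45°) = 0.4393 m
v = √(2gh) = √(2×12.3×0.4393) = 3.288 m/s = 11.84 km/h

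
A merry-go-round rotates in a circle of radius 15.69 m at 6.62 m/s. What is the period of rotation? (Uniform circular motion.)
T = 2πr/v = 2π×15.69/6.62 = 14.89 s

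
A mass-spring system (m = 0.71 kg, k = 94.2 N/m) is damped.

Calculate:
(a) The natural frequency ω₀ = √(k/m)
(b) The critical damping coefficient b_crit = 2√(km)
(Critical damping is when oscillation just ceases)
ω₀ = √(k/m) = √(94.2/0.71) = 11.52 rad/s
b_crit = 2√(km) = 2√(94.2×0.71) = 16.36 kg/s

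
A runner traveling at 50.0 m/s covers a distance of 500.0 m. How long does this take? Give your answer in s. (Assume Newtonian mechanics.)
t = d/v = 10.0 s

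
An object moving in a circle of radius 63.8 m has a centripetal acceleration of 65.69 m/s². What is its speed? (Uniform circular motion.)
v = √(a_c × r) = √(65.69 × 63.8) = 64.74 m/s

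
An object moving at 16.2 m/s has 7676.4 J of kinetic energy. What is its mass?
KE = ½mv² → m = 2KE/v² = 2×7676.4/16.2² = 58.5 kg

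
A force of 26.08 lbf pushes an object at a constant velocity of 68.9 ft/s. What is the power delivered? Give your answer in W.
P = Fv = 116 N × 21 m/s = 2436 W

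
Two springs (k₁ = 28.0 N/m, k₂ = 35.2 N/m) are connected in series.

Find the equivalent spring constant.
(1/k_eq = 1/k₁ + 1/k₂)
1/k_eq = 1/28.0 + 1/35.2 = 0.064123; k_eq = 15.59 N/m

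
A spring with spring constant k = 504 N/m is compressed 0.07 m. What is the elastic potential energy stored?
PE = ½kx² = ½×504×0.07² = 1.235 J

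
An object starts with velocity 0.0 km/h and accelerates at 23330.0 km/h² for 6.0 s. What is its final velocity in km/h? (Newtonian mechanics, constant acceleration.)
v = v₀ + at (with unit conversion) = 38.88 km/h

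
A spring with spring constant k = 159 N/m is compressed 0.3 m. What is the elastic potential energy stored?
PE = ½kx² = ½×159×0.3² = 7.155 J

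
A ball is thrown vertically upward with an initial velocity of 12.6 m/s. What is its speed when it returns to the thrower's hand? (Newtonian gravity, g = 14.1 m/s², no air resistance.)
By conservation of energy, the ball returns at the same speed = 12.6 m/s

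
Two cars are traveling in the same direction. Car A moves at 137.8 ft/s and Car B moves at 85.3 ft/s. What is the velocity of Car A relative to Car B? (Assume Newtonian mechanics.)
v_rel = v_A - v_B = 137.8 - 85.3 = 52.5 ft/s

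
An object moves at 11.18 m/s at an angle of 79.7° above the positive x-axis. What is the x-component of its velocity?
vₓ = v cos(θ) = 11.18 × cos(79.7°) = 2.0 m/s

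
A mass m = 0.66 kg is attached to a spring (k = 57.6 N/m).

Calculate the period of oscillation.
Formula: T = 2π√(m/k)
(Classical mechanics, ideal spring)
T = 2π√(m/k) = 2π√(0.66/57.6) = 0.6726 s; f = 1/T = 1.487 Hz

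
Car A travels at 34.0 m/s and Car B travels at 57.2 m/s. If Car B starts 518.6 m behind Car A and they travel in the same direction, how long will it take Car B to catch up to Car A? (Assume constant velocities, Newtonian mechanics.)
Relative speed: v_rel = 57.2 - 34.0 = 23.2 m/s
Time to catch: t = d₀/v_rel = 518.6/23.2 = 22.35 s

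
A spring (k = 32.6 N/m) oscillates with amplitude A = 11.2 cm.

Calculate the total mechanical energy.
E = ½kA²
E = ½kA² = ½×32.6×(0.112)² = 0.2045 J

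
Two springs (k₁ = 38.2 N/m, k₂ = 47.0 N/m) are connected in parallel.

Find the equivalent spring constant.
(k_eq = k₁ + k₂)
k_eq = k₁ + k₂ = 38.2 + 47.0 = 85.2 N/m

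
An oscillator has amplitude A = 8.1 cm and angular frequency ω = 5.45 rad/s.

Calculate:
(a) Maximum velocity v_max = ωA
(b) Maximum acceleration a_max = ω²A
v_max = ωA = 5.45×0.081 = 0.4414 m/s
a_max = ω²A = 5.45²×0.081 = 2.406 m/s²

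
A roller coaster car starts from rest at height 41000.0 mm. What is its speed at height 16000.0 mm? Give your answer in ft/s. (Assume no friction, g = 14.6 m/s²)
mgh₁ = ½mv₂² + mgh₂ → v₂ = √(2g(h₁−h₂)) = √(2×14.6×(41−16)) = 27.02 m/s = 88.64 ft/s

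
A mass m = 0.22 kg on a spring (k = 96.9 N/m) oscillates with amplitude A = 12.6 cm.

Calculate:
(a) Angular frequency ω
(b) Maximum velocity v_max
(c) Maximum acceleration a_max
ω = √(k/m) = √(96.9/0.22) = 20.99 rad/s
v_max = ωA = 20.99×0.126 = 2.644 m/s
a_max = ω²A = 20.99²×0.126 = 55.5 m/s²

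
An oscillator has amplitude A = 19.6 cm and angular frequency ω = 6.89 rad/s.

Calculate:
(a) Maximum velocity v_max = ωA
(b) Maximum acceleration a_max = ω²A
v_max = ωA = 6.89×0.196 = 1.35 m/s
a_max = ω²A = 6.89²×0.196 = 9.305 m/s²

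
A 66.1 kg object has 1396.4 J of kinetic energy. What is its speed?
KE = ½mv² → v = √(2KE/m) = √(2×1396.4/66.1) = 6.5 m/s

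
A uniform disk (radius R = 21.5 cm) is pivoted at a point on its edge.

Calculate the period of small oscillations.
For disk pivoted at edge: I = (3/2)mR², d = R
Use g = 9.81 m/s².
I/m = (3/2)R² = 0.06934 m²; d = R = 0.215 m
T = 2π√((3/2)R²/(gR)) = 2π√(3R/(2g)) = 1.139 s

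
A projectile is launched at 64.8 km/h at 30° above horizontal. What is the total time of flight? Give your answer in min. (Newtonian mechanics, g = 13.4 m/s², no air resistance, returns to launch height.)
T = 2v₀sin(θ)/g (with unit conversion) = 0.02239 min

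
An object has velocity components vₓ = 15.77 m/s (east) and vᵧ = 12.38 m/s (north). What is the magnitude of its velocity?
|v| = √(vₓ² + vᵧ²) = √(15.77² + 12.38²) = √(401.957) = 20.05 m/s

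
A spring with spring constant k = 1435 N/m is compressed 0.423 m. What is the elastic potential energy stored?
PE = ½kx² = ½×1435×0.423² = 128.4 J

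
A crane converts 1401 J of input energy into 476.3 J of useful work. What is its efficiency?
η = W_out/W_in = 476.3/1401 = 0.34 = 34.0%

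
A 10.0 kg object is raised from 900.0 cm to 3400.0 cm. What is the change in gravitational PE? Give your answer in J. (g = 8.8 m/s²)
ΔPE = mg(h₂ − h₁) = 10 kg × 8.8 m/s² × (34 − 9) m = 2200 J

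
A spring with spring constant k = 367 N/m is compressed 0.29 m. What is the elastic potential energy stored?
PE = ½kx² = ½×367×0.29² = 15.43 J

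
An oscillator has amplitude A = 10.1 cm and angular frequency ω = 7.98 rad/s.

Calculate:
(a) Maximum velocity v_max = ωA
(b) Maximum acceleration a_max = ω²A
v_max = ωA = 7.98×0.101 = 0.806 m/s
a_max = ω²A = 7.98²×0.101 = 6.432 m/s²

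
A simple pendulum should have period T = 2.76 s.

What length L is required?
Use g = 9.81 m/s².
T = 2π√(L/g) → L = g(T/2π)² = 9.81×(2.76/2π)² = 1.893 m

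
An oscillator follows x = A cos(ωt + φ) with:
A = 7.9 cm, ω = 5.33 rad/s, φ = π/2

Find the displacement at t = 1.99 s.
x = A cos(ωt + φ) = 7.9×cos(5.33×1.99 + π/2) = 7.31 cm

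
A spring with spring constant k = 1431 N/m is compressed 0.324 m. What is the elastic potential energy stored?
PE = ½kx² = ½×1431×0.324² = 75.11 J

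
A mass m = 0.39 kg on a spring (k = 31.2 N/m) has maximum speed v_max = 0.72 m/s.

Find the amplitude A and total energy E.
½mv²_max = ½kA² → A = v_max√(m/k) = 0.72×√(0.39/31.2) = 0.0805 m = 8.05 cm
E = ½mv²_max = ½×0.39×0.72² = 0.1011 J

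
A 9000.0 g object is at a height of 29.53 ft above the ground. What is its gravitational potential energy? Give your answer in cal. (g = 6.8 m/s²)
PE = mgh = 9 kg × 6.8 m/s² × 9.001 m = 550.8 J = 131.7 cal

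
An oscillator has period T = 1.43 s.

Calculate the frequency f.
f = 1/T = 1/1.43 = 0.6993 Hz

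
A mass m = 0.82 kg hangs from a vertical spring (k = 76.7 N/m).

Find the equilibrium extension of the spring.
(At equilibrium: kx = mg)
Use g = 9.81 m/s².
x_eq = mg/k = 0.82×9.81/76.7 = 0.1049 m = 10.49 cm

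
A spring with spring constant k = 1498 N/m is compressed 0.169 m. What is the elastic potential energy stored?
PE = ½kx² = ½×1498×0.169² = 21.39 J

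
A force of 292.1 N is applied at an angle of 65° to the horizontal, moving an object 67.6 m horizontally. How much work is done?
W = Fd cosθ = 292.1×67.6×cos(65°) = 8345.0 J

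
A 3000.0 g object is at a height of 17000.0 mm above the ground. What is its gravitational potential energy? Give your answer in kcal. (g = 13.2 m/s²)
PE = mgh = 3 kg × 13.2 m/s² × 17 m = 673.2 J = 0.1609 kcal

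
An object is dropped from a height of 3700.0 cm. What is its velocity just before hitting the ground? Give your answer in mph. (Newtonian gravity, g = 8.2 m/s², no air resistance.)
v = √(2gh) (with unit conversion) = 55.1 mph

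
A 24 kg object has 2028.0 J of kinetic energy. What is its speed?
KE = ½mv² → v = √(2KE/m) = √(2×2028.0/24) = 13.0 m/s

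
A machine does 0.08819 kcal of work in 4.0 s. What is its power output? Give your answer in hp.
P = W/t = 369 J / 4 s = 92.25 W = 0.1237 hp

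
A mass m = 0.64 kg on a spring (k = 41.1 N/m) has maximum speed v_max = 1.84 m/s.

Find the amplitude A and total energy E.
½mv²_max = ½kA² → A = v_max√(m/k) = 1.84×√(0.64/41.1) = 0.2296 m = 22.96 cm
E = ½mv²_max = ½×0.64×1.84² = 1.083 J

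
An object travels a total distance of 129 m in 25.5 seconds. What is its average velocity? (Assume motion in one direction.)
v_avg = Δd / Δt = 129 / 25.5 = 5.06 m/s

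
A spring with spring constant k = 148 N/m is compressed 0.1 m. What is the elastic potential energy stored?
PE = ½kx² = ½×148×0.1² = 0.74 J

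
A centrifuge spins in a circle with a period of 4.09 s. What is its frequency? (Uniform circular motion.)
f = 1/T = 1/4.09 = 0.2445 Hz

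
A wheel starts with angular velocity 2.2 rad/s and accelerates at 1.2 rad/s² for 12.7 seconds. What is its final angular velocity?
ω = ω₀ + αt = 2.2 + 1.2 × 12.7 = 17.44 rad/s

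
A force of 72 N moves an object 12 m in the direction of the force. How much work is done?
W = Fd = 72×12 = 864.0 J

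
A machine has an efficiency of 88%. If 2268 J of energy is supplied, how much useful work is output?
W_out = η × W_in = 0.88 × 2268 = 1995.8 J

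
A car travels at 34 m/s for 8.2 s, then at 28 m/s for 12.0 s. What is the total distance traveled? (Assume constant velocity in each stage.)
d₁ = v₁t₁ = 34 × 8.2 = 278.8 m
d₂ = v₂t₂ = 28 × 12.0 = 336 m
d_total = 278.8 + 336 = 614.8 m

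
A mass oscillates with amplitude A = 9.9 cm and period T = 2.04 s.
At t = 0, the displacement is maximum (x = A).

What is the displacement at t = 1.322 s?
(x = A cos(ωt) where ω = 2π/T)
ω = 2π/T = 2π/2.04 = 3.08 rad/s
x = A cos(ωt) = 9.9×cos(3.08×1.322) = -5.917 cm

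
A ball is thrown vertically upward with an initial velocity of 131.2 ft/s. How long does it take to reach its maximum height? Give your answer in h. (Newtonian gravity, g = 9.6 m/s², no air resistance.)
t_up = v₀/g (with unit conversion) = 0.001157 h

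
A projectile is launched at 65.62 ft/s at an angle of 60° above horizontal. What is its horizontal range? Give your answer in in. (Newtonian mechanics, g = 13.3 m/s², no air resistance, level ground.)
R = v₀² sin(2θ) / g (with unit conversion) = 1026.0 in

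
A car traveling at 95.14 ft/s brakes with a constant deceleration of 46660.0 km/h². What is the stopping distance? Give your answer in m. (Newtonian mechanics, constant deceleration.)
d = v₀² / (2a) (with unit conversion) = 116.8 m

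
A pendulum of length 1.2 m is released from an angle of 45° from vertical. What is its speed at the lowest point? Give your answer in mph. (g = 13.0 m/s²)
h = L(1 − cosθ) = 1.2×(1 − cos45°) = 0.3515 m
v = √(2gh) = √(2×13.0×0.3515) = 3.023 m/s = 6.762 mph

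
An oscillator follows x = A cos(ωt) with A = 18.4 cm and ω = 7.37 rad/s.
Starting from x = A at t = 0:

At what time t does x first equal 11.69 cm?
cos(ωt) = x/A = 11.69/18.4 = 0.6353
ωt = arccos(0.6353) = 0.8824 rad
t = 0.8824/7.37 = 0.1197 s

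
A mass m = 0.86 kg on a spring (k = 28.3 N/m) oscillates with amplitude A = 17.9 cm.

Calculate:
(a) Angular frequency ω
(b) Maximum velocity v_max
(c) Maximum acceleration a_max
ω = √(k/m) = √(28.3/0.86) = 5.736 rad/s
v_max = ωA = 5.736×0.179 = 1.027 m/s
a_max = ω²A = 5.736²×0.179 = 5.89 m/s²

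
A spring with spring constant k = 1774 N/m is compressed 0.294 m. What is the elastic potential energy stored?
PE = ½kx² = ½×1774×0.294² = 76.67 J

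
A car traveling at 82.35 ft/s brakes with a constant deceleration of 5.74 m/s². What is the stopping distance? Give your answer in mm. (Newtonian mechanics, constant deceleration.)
d = v₀² / (2a) (with unit conversion) = 54880.0 mm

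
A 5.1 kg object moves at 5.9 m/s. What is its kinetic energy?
KE = ½mv² = ½×5.1×5.9² = 88.7655 J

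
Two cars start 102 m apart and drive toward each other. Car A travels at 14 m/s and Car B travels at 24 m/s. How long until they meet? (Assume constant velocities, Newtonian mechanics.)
Combined speed: v_combined = 14 + 24 = 38 m/s
Time to meet: t = d/38 = 102/38 = 2.68 s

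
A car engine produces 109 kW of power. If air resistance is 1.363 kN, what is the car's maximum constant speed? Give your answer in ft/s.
P = Fv → v = P/F = 109000 W / 1363 N = 79.97 m/s = 262.4 ft/s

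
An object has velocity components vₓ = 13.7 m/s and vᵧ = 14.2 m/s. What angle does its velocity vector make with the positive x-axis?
θ = arctan(vᵧ/vₓ) = arctan(14.2/13.7) = 46.03°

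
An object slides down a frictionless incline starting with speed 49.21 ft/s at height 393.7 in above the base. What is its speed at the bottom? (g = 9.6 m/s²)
½mv₀² + mgh = ½mv² → v = √(v₀² + 2gh) = √(15² + 2×9.6×10) = 20.42 m/s = 66.99 ft/s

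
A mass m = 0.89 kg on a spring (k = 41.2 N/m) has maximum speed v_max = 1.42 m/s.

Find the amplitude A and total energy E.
½mv²_max = ½kA² → A = v_max√(m/k) = 1.42×√(0.89/41.2) = 0.2087 m = 20.87 cm
E = ½mv²_max = ½×0.89×1.42² = 0.8973 J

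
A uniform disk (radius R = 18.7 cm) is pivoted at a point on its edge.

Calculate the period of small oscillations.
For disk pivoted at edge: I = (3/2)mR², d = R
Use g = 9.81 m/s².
I/m = (3/2)R² = 0.05245 m²; d = R = 0.187 m
T = 2π√((3/2)R²/(gR)) = 2π√(3R/(2g)) = 1.062 s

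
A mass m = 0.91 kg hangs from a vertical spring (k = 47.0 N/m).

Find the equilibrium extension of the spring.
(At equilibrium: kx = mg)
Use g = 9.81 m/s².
x_eq = mg/k = 0.91×9.81/47.0 = 0.1899 m = 18.99 cm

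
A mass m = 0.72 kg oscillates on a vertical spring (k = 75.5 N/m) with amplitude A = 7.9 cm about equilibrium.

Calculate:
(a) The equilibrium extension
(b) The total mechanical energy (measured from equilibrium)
x_eq = mg/k = 0.72×9.81/75.5 = 0.09355 m = 9.355 cm
E = ½kA² = ½×75.5×(0.079)² = 0.2356 J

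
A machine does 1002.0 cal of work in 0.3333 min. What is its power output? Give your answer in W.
P = W/t = 4192 J / 20 s = 209.6 W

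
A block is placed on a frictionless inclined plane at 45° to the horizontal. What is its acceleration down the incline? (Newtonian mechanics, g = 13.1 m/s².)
a = g sin(θ) = 13.1 × sin(45°) = 13.1 × 0.7071 = 9.26 m/s²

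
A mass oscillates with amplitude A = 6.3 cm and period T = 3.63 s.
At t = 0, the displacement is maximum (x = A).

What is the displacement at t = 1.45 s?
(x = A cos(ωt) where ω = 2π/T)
ω = 2π/T = 2π/3.63 = 1.731 rad/s
x = A cos(ωt) = 6.3×cos(1.731×1.45) = -5.084 cm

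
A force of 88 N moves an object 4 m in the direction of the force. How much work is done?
W = Fd = 88×4 = 352.0 J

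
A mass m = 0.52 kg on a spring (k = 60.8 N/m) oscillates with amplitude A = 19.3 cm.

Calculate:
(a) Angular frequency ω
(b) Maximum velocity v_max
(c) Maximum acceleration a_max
ω = √(k/m) = √(60.8/0.52) = 10.81 rad/s
v_max = ωA = 10.81×0.193 = 2.087 m/s
a_max = ω²A = 10.81²×0.193 = 22.57 m/s²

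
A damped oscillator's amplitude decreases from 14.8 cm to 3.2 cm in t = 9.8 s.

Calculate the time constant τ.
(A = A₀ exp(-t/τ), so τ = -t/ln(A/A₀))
A/A₀ = 3.2/14.8 = 0.2162; ln(A/A₀) = -1.531
τ = −t/ln(A/A₀) = −9.8/-1.531 = 6.399 s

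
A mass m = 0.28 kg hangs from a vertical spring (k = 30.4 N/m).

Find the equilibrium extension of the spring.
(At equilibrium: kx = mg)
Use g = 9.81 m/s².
x_eq = mg/k = 0.28×9.81/30.4 = 0.09036 m = 9.036 cm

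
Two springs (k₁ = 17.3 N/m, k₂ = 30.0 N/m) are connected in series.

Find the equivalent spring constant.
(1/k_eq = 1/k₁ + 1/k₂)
1/k_eq = 1/17.3 + 1/30.0 = 0.091137; k_eq = 10.97 N/m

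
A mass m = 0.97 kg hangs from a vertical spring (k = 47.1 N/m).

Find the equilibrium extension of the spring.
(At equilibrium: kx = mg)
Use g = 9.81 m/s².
x_eq = mg/k = 0.97×9.81/47.1 = 0.202 m = 20.2 cm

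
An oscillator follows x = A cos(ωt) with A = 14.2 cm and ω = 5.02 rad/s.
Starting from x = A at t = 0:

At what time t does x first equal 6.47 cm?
cos(ωt) = x/A = 6.47/14.2 = 0.4556
ωt = arccos(0.4556) = 1.098 rad
t = 1.098/5.02 = 0.2187 s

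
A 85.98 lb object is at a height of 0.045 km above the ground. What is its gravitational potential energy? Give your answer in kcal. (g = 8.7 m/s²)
PE = mgh = 39 kg × 8.7 m/s² × 45 m = 1.527e+04 J = 3.649 kcal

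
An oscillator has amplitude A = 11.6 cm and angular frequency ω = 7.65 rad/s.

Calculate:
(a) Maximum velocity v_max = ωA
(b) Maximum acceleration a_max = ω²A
v_max = ωA = 7.65×0.116 = 0.8874 m/s
a_max = ω²A = 7.65²×0.116 = 6.789 m/s²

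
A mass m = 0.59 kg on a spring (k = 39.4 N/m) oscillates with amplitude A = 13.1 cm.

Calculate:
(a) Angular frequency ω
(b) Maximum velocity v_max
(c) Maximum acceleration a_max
ω = √(k/m) = √(39.4/0.59) = 8.172 rad/s
v_max = ωA = 8.172×0.131 = 1.071 m/s
a_max = ω²A = 8.172²×0.131 = 8.748 m/s²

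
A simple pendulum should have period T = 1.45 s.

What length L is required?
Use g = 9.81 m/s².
T = 2π√(L/g) → L = g(T/2π)² = 9.81×(1.45/2π)² = 0.5225 m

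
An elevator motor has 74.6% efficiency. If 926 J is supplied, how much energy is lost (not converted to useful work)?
W_out = η × W_in = 0.746×926 = 690.8 J
W_lost = W_in − W_out = 926 − 690.8 = 235.2 J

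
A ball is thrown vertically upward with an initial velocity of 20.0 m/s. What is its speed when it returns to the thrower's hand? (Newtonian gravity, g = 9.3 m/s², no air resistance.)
By conservation of energy, the ball returns at the same speed = 20.0 m/s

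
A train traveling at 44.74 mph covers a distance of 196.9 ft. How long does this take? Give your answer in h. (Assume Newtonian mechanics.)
t = d/v (with unit conversion) = 0.0008335 h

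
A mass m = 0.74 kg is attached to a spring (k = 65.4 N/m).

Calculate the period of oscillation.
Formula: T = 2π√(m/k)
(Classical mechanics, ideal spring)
T = 2π√(m/k) = 2π√(0.74/65.4) = 0.6684 s; f = 1/T = 1.496 Hz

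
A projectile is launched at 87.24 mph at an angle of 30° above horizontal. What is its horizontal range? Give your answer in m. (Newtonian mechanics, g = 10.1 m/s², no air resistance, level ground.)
R = v₀² sin(2θ) / g (with unit conversion) = 130.4 m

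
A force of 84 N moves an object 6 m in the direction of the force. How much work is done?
W = Fd = 84×6 = 504.0 J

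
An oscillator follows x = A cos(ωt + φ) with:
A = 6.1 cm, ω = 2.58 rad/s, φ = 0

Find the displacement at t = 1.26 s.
x = A cos(ωt + φ) = 6.1×cos(2.58×1.26 + 0) = -6.064 cm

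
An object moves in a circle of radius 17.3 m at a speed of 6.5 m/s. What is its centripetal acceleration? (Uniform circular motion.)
a_c = v²/r = 6.5²/17.3 = 42.25/17.3 = 2.44 m/s²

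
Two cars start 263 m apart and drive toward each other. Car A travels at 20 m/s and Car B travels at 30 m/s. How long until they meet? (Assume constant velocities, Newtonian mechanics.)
Combined speed: v_combined = 20 + 30 = 50 m/s
Time to meet: t = d/50 = 263/50 = 5.26 s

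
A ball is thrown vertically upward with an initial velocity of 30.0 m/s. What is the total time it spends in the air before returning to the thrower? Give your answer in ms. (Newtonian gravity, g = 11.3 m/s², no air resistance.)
t_total = 2v₀/g (with unit conversion) = 5310.0 ms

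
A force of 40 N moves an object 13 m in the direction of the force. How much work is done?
W = Fd = 40×13 = 520.0 J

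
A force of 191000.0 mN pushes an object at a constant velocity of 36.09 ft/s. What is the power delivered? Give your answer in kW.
P = Fv = 191 N × 11 m/s = 2101 W = 2.101 kW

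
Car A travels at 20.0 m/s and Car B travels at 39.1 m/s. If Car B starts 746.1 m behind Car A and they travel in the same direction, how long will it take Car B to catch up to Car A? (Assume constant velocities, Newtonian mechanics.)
Relative speed: v_rel = 39.1 - 20.0 = 19.1 m/s
Time to catch: t = d₀/v_rel = 746.1/19.1 = 39.06 s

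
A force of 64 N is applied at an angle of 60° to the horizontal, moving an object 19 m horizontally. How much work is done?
W = Fd cosθ = 64×19×cos(60°) = 608.0 J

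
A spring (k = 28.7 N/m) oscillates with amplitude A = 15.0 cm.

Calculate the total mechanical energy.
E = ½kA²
E = ½kA² = ½×28.7×(0.15)² = 0.3229 J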